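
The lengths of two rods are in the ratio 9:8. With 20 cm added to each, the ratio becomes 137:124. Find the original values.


Let A = 9k, B = 8k.
(9k + 20) / (8k + 20) = 137/124
Cross-multiply: 124(9k + 20) = 137(8k + 20)
1116k + 2480 = 1096k + 2740
1116k - 1096k = 2740 - 2480
20k = 260
k = 260/20 = 13
A = 9×13 = 117, B = 8×13 = 104
= A = 117, B = 104

A = 117, B = 104


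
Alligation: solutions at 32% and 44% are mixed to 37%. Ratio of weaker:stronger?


Let x parts of 32% mix with y parts of 44%.
32x + 44y = 37(x + y)
32x + 44y = 37x + 37y
x(32 - 37) = y(37 - 44)
x/y = (44 - 37)/(37 - 32) = 7/5
Simplify: 7:5
= 7:5

7:5


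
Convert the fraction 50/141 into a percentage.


Percentage = (part / whole) × 100
= (50 / 141) × 100
≈ 35.46%

35.46%


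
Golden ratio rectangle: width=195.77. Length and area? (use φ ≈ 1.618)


φ = (1 + √5) / 2 ≈ 1.618
Length = width × φ = 195.77 × 1.618 = 316.75586
≈ 316.76
Area = width × length = 195.77 × 316.75586 = 62011.2947122 ≈ 62011.29
= Length: 316.76, Area: 62011.29

Length: 316.76, Area: 62011.29


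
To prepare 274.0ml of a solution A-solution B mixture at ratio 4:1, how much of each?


Total parts = 4 + 1 = 5
solution A: 274.0 × 4/5 = 219.2ml
solution B: 274.0 × 1/5 = 54.8ml
= 219.2ml and 54.8ml

219.2ml and 54.8ml


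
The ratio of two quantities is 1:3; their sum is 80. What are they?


Let A = 1k, B = 3k.
1k + 3k = 80
4k = 80 → k = 80/4 = 20
A = 1×20 = 20, B = 3×20 = 60
= A = 20, B = 60

A = 20, B = 60


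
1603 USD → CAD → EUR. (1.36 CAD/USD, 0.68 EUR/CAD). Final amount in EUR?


Step 1: 1603 USD × 1.36 = 2180.08 CAD
Step 2: 2180.08 CAD × 0.68 = 1482.45 EUR
Implied rate USD→EUR = 1.36 × 0.68 = 0.9248
= 1482.45 EUR

1482.45 EUR


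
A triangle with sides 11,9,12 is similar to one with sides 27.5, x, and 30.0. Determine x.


Scale factor = 27.5/11 = 2.5
Missing side = 9 × 2.5
= 22.5

22.5


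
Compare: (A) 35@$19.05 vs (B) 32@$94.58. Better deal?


Deal A: $19.05/35 = $0.5443/unit
Deal B: $94.58/32 = $2.9556/unit
A is cheaper per unit
= Deal A

Deal A


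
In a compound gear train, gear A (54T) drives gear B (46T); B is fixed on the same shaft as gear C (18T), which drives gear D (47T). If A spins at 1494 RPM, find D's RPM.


Stage 1: RPM_B = RPM_A × t_A/t_B = 1494 × 54/46 = 80676/46 ≈ 1753.83
B and C share a shaft → RPM_C = RPM_B
Stage 2: RPM_D = RPM_C × t_C/t_D = RPM_A × (t_A×t_C)/(t_B×t_D)
Overall ratio = (54×18)/(46×47) = 972/2162
RPM_D = 1494 × 972/2162 = 1452168/2162
≈ 671.68 RPM

671.68 RPM


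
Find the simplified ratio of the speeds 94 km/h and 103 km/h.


Ratio = 94:103
GCD = 1
Simplified = 94:103
Time ratio (same distance) = 103:94
Speed ratio = 94:103

94:103


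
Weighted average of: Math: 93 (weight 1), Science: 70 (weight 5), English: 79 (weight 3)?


Numerator = 93×1 + 70×5 + 79×3
= 93 + 350 + 237
= 680
Total weight = 9
Weighted avg = 680/9
= 75.56

75.56


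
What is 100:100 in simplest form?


GCD(100, 100) = 100
100/100 : 100/100
= 1:1

1:1


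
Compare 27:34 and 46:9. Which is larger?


27/34 = 0.7941
46/9 = 5.1111
0.7941 < 5.1111, so 27:34 is less
= 46:9

46:9


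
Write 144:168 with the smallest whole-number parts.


GCD(144, 168) = 24
144/24 : 168/24
= 6:7

6:7


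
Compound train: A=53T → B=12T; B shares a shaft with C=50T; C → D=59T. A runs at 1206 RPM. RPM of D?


Stage 1: RPM_B = RPM_A × t_A/t_B = 1206 × 53/12 = 63918/12 = 5326.50
B and C share a shaft → RPM_C = RPM_B
Stage 2: RPM_D = RPM_C × t_C/t_D = RPM_A × (t_A×t_C)/(t_B×t_D)
Overall ratio = (53×50)/(12×59) = 2650/708
RPM_D = 1206 × 2650/708 = 3195900/708
≈ 4513.98 RPM

4513.98 RPM


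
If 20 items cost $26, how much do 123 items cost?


Direct proportion: y/x = constant
k = 26/20 = 1.3000
y₂ = k × 123 = 26 × 123 / 20 = 3198/20
= 159.90

159.90


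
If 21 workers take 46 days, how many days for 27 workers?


Inverse proportion: x × y = constant
k = 21 × 46 = 966
y₂ = k / 27 = 966 / 27
= 35.78

35.78


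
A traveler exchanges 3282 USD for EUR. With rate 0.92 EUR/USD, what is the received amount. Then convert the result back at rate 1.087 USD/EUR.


Amount × rate = 3282 × 0.92 = 3019.44 EUR
Round-trip: 3019.44 × 1.087 = 3282.13 USD
= 3019.44 EUR, then 3282.13 USD

3019.44 EUR, then 3282.13 USD


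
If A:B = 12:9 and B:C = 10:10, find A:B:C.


Match B: multiply A:B by 10 → 120:90
Multiply B:C by 9 → 90:90
Combined: 120:90:90
GCD = 30
= 4:3:3

4:3:3


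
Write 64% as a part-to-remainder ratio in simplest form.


64% means 64 parts out of 100; remainder = 36
Part : remainder = 64:36
GCD = 4
= 16:9

16:9


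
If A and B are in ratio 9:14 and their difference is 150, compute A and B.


Let A = 9k, B = 14k.
14k - 9k = 150
5k = 150 → k = 150/5 = 30
A = 9×30 = 270, B = 14×30 = 420
= A = 270, B = 420

A = 270, B = 420


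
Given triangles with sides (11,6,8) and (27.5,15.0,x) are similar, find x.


Scale factor = 27.5/11 = 2.5
Missing side = 8 × 2.5
= 20.0

20.0


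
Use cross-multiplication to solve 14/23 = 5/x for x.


Cross multiply: 14 × x = 23 × 5
14x = 115
x = 115 / 14
= 8.21

8.21


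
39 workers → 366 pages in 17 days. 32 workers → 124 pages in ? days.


Days ∝ work / workers, so d₂ = d₁ × (m₁/m₂) × (w₂/w₁)
Workers factor (inverse): 39/32 ≈ 1.2188
Work factor (direct): 124/366 ≈ 0.3388
d₂ = 17 × 39/32 × 124/366 = (17 × 39 × 124) / (32 × 366) = 82212/11712
≈ 7.02 days

7.02 days


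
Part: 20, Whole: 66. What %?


Percentage = (part / whole) × 100
= (20 / 66) × 100
≈ 30.30%

30.30%


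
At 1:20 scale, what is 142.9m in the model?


Model size = real / scale
= 142.9 / 20
= 7.1450 m

7.1450 m


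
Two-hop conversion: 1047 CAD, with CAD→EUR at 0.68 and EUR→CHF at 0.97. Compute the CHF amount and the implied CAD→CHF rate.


Step 1: 1047 CAD × 0.68 = 711.96 EUR
Step 2: 711.96 EUR × 0.97 = 690.60 CHF
Implied rate CAD→CHF = 0.68 × 0.97 = 0.6596
= 690.60 CHF; implied rate 0.6596 CHF/CAD

690.60 CHF; implied rate 0.6596 CHF/CAD


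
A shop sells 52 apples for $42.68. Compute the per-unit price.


Unit rate = total / quantity
= 42.68 / 52
= $0.82 per unit

$0.82 per unit


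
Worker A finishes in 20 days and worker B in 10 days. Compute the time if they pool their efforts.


Rate of A = 1/20 per day
Rate of B = 1/10 per day
Combined rate = 1/20 + 1/10 = 30/200 = 0.1500 per day
Days = 1 / combined rate = 200/30
≈ 6.67 days

6.67 days


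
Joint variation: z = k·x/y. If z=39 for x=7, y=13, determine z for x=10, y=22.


z = k·x/y
Solve for k using the known point: k = z·y/x = 39×13/7 = 507/7 ≈ 72.4286
Now evaluate at x=10, y=22:
z = k × 10 / 22 = (507 × 10) / (7 × 22) = 5070/154
≈ 32.9221

32.9221


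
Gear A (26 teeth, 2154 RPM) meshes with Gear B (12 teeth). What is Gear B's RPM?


Gear ratio = 26:12 = 13:6
RPM_B = RPM_A × (teeth_A / teeth_B)
= 2154 × (26/12)
= 4667.0 RPM

4667.0 RPM


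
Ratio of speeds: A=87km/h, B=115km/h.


Ratio = 87:115
GCD = 1
Simplified = 87:115
Time ratio (same distance) = 115:87
Speed ratio = 87:115

87:115


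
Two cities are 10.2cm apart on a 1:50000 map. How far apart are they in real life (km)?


Real distance = map distance × scale
= 10.2cm × 50000
= 510000 cm = 5100.0 m
= 5.100 km

5.100 km


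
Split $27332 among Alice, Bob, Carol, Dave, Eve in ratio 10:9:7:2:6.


Total parts = 10 + 9 + 7 + 2 + 6 = 34
Alice: 27332 × 10/34 = 8038.82
Bob: 27332 × 9/34 = 7234.94
Carol: 27332 × 7/34 = 5627.18
Dave: 27332 × 2/34 = 1607.76
Eve: 27332 × 6/34 = 4823.29
= Alice: $8038.82, Bob: $7234.94, Carol: $5627.18, Dave: $1607.76, Eve: $4823.29

Alice: $8038.82, Bob: $7234.94, Carol: $5627.18, Dave: $1607.76, Eve: $4823.29


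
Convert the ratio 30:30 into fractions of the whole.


Total parts = 30 + 30 = 60
First part: 30/60 = 1/2
Second part: 30/60 = 1/2
= 1/2 and 1/2

1/2 and 1/2


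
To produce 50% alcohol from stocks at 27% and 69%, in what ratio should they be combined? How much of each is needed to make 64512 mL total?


Let x parts of 27% mix with y parts of 69%.
27x + 69y = 50(x + y)
27x + 69y = 50x + 50y
x(27 - 50) = y(50 - 69)
x/y = (69 - 50)/(50 - 27) = 19/23
Simplify: 19:23
Total parts = 42; one part = 64512/42 = 1536.00 mL
27% solution: 19×1536.00 = 29184.00 mL
69% solution: 23×1536.00 = 35328.00 mL
= ratio 19:23; 29184.00 mL and 35328.00 mL

ratio 19:23; 29184.00 mL and 35328.00 mL


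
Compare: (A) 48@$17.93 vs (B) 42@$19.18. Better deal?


Deal A: $17.93/48 = $0.3735/unit
Deal B: $19.18/42 = $0.4567/unit
A is cheaper per unit
= Deal A

Deal A


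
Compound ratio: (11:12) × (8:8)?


Compound ratio = (11×8) : (12×8)
= 88:96
GCD = 8
= 11:12

11:12


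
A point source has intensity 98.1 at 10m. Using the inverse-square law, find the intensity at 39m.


I₁d₁² = I₂d₂²
I₂ = I₁ × (d₁/d₂)²
= 98.1 × (10/39)²
= 98.1 × 100/1521
= 9810/1521
≈ 6.4497

6.4497


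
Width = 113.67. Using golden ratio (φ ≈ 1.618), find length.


φ = (1 + √5) / 2 ≈ 1.618
Length = width × φ = 113.67 × 1.618 = 183.91806
≈ 183.92

183.92


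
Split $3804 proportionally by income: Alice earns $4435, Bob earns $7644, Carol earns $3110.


Total income = 4435 + 7644 + 3110 = $15189
Alice: $3804 × 4435/15189 = $1110.72
Bob: $3804 × 7644/15189 = $1914.40
Carol: $3804 × 3110/15189 = $778.88
= Alice: $1110.72, Bob: $1914.40, Carol: $778.88

Alice: $1110.72, Bob: $1914.40, Carol: $778.88


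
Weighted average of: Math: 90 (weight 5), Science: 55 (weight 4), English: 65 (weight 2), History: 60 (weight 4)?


Numerator = 90×5 + 55×4 + 65×2 + 60×4
= 450 + 220 + 130 + 240
= 1040
Total weight = 15
Weighted avg = 1040/15
= 69.33

69.33


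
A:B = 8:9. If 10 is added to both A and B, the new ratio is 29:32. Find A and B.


Let A = 8k, B = 9k.
(8k + 10) / (9k + 10) = 29/32
Cross-multiply: 32(8k + 10) = 29(9k + 10)
256k + 320 = 261k + 290
256k - 261k = 290 - 320
-5k = -30
k = -30/-5 = 6
A = 8×6 = 48, B = 9×6 = 54
= A = 48, B = 54

A = 48, B = 54


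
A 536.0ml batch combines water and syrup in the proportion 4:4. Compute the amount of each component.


Total parts = 4 + 4 = 8
water: 536.0 × 4/8 = 268.0ml
syrup: 536.0 × 4/8 = 268.0ml
= 268.0ml and 268.0ml

268.0ml and 268.0ml


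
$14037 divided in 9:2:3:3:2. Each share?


Total parts = 9 + 2 + 3 + 3 + 2 = 19
Part 1: 14037 × 9/19 = 6649.11
Part 2: 14037 × 2/19 = 1477.58
Part 3: 14037 × 3/19 = 2216.37
Part 4: 14037 × 3/19 = 2216.37
Part 5: 14037 × 2/19 = 1477.58
= Part 1: $6649.11, Part 2: $1477.58, Part 3: $2216.37, Part 4: $2216.37, Part 5: $1477.58

Part 1: $6649.11, Part 2: $1477.58, Part 3: $2216.37, Part 4: $2216.37, Part 5: $1477.58


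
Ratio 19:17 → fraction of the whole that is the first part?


Total parts = 19 + 17 = 36
First part: 19/36 = 19/36
= 19/36

19/36


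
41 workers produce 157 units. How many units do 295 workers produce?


Direct proportion: y/x = constant
k = 157/41 ≈ 3.8293
y₂ = k × 295 = 157 × 295 / 41 = 46315/41
≈ 1129.63

1129.63


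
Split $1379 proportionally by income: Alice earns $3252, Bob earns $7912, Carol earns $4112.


Total income = 3252 + 7912 + 4112 = $15276
Alice: $1379 × 3252/15276 = $293.57
Bob: $1379 × 7912/15276 = $714.23
Carol: $1379 × 4112/15276 = $371.20
= Alice: $293.57, Bob: $714.23, Carol: $371.20

Alice: $293.57, Bob: $714.23, Carol: $371.20


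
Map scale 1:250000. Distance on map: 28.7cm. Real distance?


Real distance = map distance × scale
= 28.7cm × 250000
= 7175000 cm = 71750.0 m
= 71.750 km

71.750 km


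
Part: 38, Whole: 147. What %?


Percentage = (part / whole) × 100
= (38 / 147) × 100
≈ 25.85%

25.85%


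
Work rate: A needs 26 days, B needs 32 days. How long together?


Rate of A = 1/26 per day
Rate of B = 1/32 per day
Combined rate = 1/26 + 1/32 = 58/832 ≈ 0.0697 per day
Days = 1 / combined rate = 832/58
≈ 14.34 days

14.34 days


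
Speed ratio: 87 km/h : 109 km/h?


Ratio = 87:109
GCD = 1
Simplified = 87:109
Time ratio (same distance) = 109:87
Speed ratio = 87:109

87:109


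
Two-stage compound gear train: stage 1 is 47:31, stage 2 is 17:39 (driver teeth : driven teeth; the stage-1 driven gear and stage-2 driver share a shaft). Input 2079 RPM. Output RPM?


Stage 1: RPM_B = RPM_A × t_A/t_B = 2079 × 47/31 = 97713/31 ≈ 3152.03
B and C share a shaft → RPM_C = RPM_B
Stage 2: RPM_D = RPM_C × t_C/t_D = RPM_A × (t_A×t_C)/(t_B×t_D)
Overall ratio = (47×17)/(31×39) = 799/1209
RPM_D = 2079 × 799/1209 = 1661121/1209
≈ 1373.96 RPM

1373.96 RPM


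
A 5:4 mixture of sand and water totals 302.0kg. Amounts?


Total parts = 5 + 4 = 9
sand: 302.0 × 5/9 = 167.8kg
water: 302.0 × 4/9 = 134.2kg
= 167.8kg and 134.2kg

167.8kg and 134.2kg


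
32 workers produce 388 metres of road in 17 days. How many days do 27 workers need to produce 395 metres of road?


Days ∝ work / workers, so d₂ = d₁ × (m₁/m₂) × (w₂/w₁)
Workers factor (inverse): 32/27 ≈ 1.1852
Work factor (direct): 395/388 ≈ 1.0180
d₂ = 17 × 32/27 × 395/388 = (17 × 32 × 395) / (27 × 388) = 214880/10476
≈ 20.51 days

20.51 days


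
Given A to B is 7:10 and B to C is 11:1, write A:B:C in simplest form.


Match B: multiply A:B by 11 → 77:110
Multiply B:C by 10 → 110:10
Combined: 77:110:10
GCD = 1
= 77:110:10

77:110:10


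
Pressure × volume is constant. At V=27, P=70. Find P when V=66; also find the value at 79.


Inverse proportion: x × y = constant
k = 27 × 70 = 1890
At x=66: k/66 = 28.64
At x=79: k/79 = 23.92
= 28.64 and 23.92

28.64 and 23.92


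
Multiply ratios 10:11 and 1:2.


Compound ratio = (10×1) : (11×2)
= 10:22
GCD = 2
= 5:11

5:11


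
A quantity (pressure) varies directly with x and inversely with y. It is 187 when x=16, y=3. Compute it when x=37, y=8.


z = k·x/y
Solve for k using the known point: k = z·y/x = 187×3/16 = 561/16 = 35.0625
Now evaluate at x=37, y=8:
z = k × 37 / 8 = (561 × 37) / (16 × 8) = 20757/128
≈ 162.1641

162.1641


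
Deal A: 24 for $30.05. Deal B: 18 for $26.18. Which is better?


Deal A: $30.05/24 = $1.2521/unit
Deal B: $26.18/18 = $1.4544/unit
A is cheaper per unit
= Deal A

Deal A


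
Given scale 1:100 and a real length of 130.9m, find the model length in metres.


Model size = real / scale
= 130.9 / 100
= 1.3090 m

1.3090 m


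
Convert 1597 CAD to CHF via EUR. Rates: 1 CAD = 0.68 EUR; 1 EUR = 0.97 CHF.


Step 1: 1597 CAD × 0.68 = 1085.96 EUR
Step 2: 1085.96 EUR × 0.97 = 1053.38 CHF
Implied rate CAD→CHF = 0.68 × 0.97 = 0.6596
= 1053.38 CHF

1053.38 CHF


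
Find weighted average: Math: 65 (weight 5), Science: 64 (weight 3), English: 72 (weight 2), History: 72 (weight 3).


Numerator = 65×5 + 64×3 + 72×2 + 72×3
= 325 + 192 + 144 + 216
= 877
Total weight = 13
Weighted avg = 877/13
= 67.46

67.46


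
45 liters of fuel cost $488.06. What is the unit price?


Unit rate = total / quantity
= 488.06 / 45
= $10.85 per unit

$10.85 per unit


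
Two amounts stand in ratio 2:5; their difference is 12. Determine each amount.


Let A = 2k, B = 5k.
5k - 2k = 12
3k = 12 → k = 12/3 = 4
A = 2×4 = 8, B = 5×4 = 20
= A = 8, B = 20

A = 8, B = 20


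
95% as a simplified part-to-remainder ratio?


95% means 95 parts out of 100; remainder = 5
Part : remainder = 95:5
GCD = 5
= 19:1

19:1


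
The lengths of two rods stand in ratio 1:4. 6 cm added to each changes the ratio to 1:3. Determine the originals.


Let A = 1k, B = 4k.
(1k + 6) / (4k + 6) = 1/3
Cross-multiply: 3(1k + 6) = 1(4k + 6)
3k + 18 = 4k + 6
3k - 4k = 6 - 18
-1k = -12
k = -12/-1 = 12
A = 1×12 = 12, B = 4×12 = 48
= A = 12, B = 48

A = 12, B = 48


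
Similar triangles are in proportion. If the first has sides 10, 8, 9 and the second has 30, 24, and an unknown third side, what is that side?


Scale factor = 30/10 = 3
Missing side = 9 × 3
= 27.0

27.0


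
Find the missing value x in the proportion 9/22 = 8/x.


Cross multiply: 9 × x = 22 × 8
9x = 176
x = 176 / 9
= 19.56

19.56


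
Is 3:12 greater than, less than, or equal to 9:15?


3/12 = 0.2500
9/15 = 0.6000
0.2500 < 0.6000, so 3:12 is less
= less than

less than


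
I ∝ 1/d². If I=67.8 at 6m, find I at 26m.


I₁d₁² = I₂d₂²
I₂ = I₁ × (d₁/d₂)²
= 67.8 × (6/26)²
= 67.8 × 36/676
= 2440.8/676
≈ 3.6107

3.6107


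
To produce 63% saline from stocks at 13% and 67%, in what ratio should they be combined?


Let x parts of 13% mix with y parts of 67%.
13x + 67y = 63(x + y)
13x + 67y = 63x + 63y
x(13 - 63) = y(63 - 67)
x/y = (67 - 63)/(63 - 13) = 4/50
Simplify: 2:25
= 2:25

2:25


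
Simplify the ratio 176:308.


GCD(176, 308) = 44
176/44 : 308/44
= 4:7

4:7


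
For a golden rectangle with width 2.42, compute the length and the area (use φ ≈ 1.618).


φ = (1 + √5) / 2 ≈ 1.618
Length = width × φ = 2.42 × 1.618 = 3.91556
≈ 3.92
Area = width × length = 2.42 × 3.91556 = 9.4756552 ≈ 9.48
= Length: 3.92, Area: 9.48

Length: 3.92, Area: 9.48


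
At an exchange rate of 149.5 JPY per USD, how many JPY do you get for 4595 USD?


Amount × rate = 4595 × 149.5
= 686952.50 JPY

686952.50 JPY


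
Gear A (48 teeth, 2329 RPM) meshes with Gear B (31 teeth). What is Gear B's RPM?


Gear ratio = 48:31 = 48:31
RPM_B = RPM_A × (teeth_A / teeth_B)
= 2329 × (48/31)
= 3606.2 RPM

3606.2 RPM


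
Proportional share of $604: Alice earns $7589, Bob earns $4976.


Total income = 7589 + 4976 = $12565
Alice: $604 × 7589/12565 = $364.80
Bob: $604 × 4976/12565 = $239.20
= Alice: $364.80, Bob: $239.20

Alice: $364.80, Bob: $239.20


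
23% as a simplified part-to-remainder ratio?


23% means 23 parts out of 100; remainder = 77
Part : remainder = 23:77
GCD = 1
= 23:77

23:77


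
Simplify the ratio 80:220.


GCD(80, 220) = 20
80/20 : 220/20
= 4:11

4:11


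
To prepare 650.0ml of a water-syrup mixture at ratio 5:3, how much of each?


Total parts = 5 + 3 = 8
water: 650.0 × 5/8 = 406.3ml
syrup: 650.0 × 3/8 = 243.8ml
= 406.3ml and 243.8ml

406.3ml and 243.8ml


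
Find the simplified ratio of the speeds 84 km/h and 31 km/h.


Ratio = 84:31
GCD = 1
Simplified = 84:31
Time ratio (same distance) = 31:84
Speed ratio = 84:31

84:31


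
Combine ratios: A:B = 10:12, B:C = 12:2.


Match B: multiply A:B by 12 → 120:144
Multiply B:C by 12 → 144:24
Combined: 120:144:24
GCD = 24
= 5:6:1

5:6:1


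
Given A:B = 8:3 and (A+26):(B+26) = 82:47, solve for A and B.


Let A = 8k, B = 3k.
(8k + 26) / (3k + 26) = 82/47
Cross-multiply: 47(8k + 26) = 82(3k + 26)
376k + 1222 = 246k + 2132
376k - 246k = 2132 - 1222
130k = 910
k = 910/130 = 7
A = 8×7 = 56, B = 3×7 = 21
= A = 56, B = 21

A = 56, B = 21


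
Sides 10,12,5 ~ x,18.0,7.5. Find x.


Scale factor = 18.0/12 = 1.5
Missing side = 10 × 1.5
= 15.0

15.0


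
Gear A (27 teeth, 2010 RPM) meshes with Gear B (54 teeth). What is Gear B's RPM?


Gear ratio = 27:54 = 1:2
RPM_B = RPM_A × (teeth_A / teeth_B)
= 2010 × (27/54)
= 1005.0 RPM

1005.0 RPM


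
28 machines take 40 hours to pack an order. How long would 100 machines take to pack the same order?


Inverse proportion: x × y = constant
k = 28 × 40 = 1120
y₂ = k / 100 = 1120 / 100
= 11.20

11.20


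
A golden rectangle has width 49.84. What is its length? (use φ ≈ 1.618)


φ = (1 + √5) / 2 ≈ 1.618
Length = width × φ = 49.84 × 1.618 = 80.64112
≈ 80.64

80.64


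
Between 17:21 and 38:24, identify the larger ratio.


17/21 = 0.8095
38/24 = 1.5833
0.8095 < 1.5833, so 17:21 is less
= 38:24

38:24


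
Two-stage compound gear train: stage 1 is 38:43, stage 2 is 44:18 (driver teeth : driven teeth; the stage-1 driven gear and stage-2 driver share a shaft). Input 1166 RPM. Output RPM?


Stage 1: RPM_B = RPM_A × t_A/t_B = 1166 × 38/43 = 44308/43 ≈ 1030.42
B and C share a shaft → RPM_C = RPM_B
Stage 2: RPM_D = RPM_C × t_C/t_D = RPM_A × (t_A×t_C)/(t_B×t_D)
Overall ratio = (38×44)/(43×18) = 1672/774
RPM_D = 1166 × 1672/774 = 1949552/774
≈ 2518.80 RPM

2518.80 RPM


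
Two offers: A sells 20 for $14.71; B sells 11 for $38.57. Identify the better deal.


Deal A: $14.71/20 = $0.7355/unit
Deal B: $38.57/11 = $3.5064/unit
A is cheaper per unit
= Deal A

Deal A


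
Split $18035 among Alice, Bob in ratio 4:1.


Total parts = 4 + 1 = 5
Alice: 18035 × 4/5 = 14428.00
Bob: 18035 × 1/5 = 3607.00
= Alice: $14428.00, Bob: $3607.00

Alice: $14428.00, Bob: $3607.00


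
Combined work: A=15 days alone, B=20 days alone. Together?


Rate of A = 1/15 per day
Rate of B = 1/20 per day
Combined rate = 1/15 + 1/20 = 35/300 ≈ 0.1167 per day
Days = 1 / combined rate = 300/35
≈ 8.57 days

8.57 days


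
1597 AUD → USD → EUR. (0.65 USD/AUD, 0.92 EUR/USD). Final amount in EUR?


Step 1: 1597 AUD × 0.65 = 1038.05 USD
Step 2: 1038.05 USD × 0.92 = 955.01 EUR
Implied rate AUD→EUR = 0.65 × 0.92 = 0.5980
= 955.01 EUR

955.01 EUR


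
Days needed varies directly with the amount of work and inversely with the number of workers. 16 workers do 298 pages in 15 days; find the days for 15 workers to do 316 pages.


Days ∝ work / workers, so d₂ = d₁ × (m₁/m₂) × (w₂/w₁)
Workers factor (inverse): 16/15 ≈ 1.0667
Work factor (direct): 316/298 ≈ 1.0604
d₂ = 15 × 16/15 × 316/298 = (15 × 16 × 316) / (15 × 298) = 75840/4470
≈ 16.97 days

16.97 days


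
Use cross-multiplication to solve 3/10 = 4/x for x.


Cross multiply: 3 × x = 10 × 4
3x = 40
x = 40 / 3
= 13.33

13.33


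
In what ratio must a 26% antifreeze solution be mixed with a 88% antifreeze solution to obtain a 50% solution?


Let x parts of 26% mix with y parts of 88%.
26x + 88y = 50(x + y)
26x + 88y = 50x + 50y
x(26 - 50) = y(50 - 88)
x/y = (88 - 50)/(50 - 26) = 38/24
Simplify: 19:12
= 19:12

19:12


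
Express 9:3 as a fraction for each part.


Total parts = 9 + 3 = 12
First part: 9/12 = 3/4
Second part: 3/12 = 1/4
= 3/4 and 1/4

3/4 and 1/4


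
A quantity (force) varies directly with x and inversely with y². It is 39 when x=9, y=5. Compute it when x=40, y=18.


z = k·x/y²
Solve for k using the known point: k = z·y²/x = 39×25/9 = 975/9 ≈ 108.3333
Now evaluate at x=40, y=18:
z = k × 40 / 324 = (975 × 40) / (9 × 324) = 39000/2916
≈ 13.3745

13.3745


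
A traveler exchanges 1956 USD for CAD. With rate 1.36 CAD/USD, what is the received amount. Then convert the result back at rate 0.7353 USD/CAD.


Amount × rate = 1956 × 1.36 = 2660.16 CAD
Round-trip: 2660.16 × 0.7353 = 1956.02 USD
= 2660.16 CAD, then 1956.02 USD

2660.16 CAD, then 1956.02 USD


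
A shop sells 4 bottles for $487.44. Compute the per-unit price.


Unit rate = total / quantity
= 487.44 / 4
= $121.86 per unit

$121.86 per unit


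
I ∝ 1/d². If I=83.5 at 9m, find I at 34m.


I₁d₁² = I₂d₂²
I₂ = I₁ × (d₁/d₂)²
= 83.5 × (9/34)²
= 83.5 × 81/1156
= 6763.5/1156
≈ 5.8508

5.8508


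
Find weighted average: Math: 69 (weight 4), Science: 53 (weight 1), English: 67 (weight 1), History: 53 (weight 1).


Numerator = 69×4 + 53×1 + 67×1 + 53×1
= 276 + 53 + 67 + 53
= 449
Total weight = 7
Weighted avg = 449/7
= 64.14

64.14


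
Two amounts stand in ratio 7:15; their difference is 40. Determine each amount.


Let A = 7k, B = 15k.
15k - 7k = 40
8k = 40 → k = 40/8 = 5
A = 7×5 = 35, B = 15×5 = 75
= A = 35, B = 75

A = 35, B = 75


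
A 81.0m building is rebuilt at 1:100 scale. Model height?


Model size = real / scale
= 81.0 / 100
= 0.8100 m

0.8100 m


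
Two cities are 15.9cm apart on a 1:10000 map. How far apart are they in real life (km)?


Real distance = map distance × scale
= 15.9cm × 10000
= 159000 cm = 1590.0 m
= 1.590 km

1.590 km


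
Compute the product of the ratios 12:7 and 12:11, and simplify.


Compound ratio = (12×12) : (7×11)
= 144:77
GCD = 1
= 144:77

144:77


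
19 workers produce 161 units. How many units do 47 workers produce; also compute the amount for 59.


Direct proportion: y/x = constant
k = 161/19 ≈ 8.4737
y at x=47: k × 47 = 161 × 47 / 19 = 7567/19 ≈ 398.26
y at x=59: k × 59 = 161 × 59 / 19 = 9499/19 ≈ 499.95
= 398.26 and 499.95

398.26 and 499.95


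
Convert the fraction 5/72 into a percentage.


Percentage = (part / whole) × 100
= (5 / 72) × 100
≈ 6.94%

6.94%


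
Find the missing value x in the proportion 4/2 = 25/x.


Cross multiply: 4 × x = 2 × 25
4x = 50
x = 50 / 4
= 12.50

12.50


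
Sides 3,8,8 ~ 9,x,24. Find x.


Scale factor = 9/3 = 3
Missing side = 8 × 3
= 24.0

24.0


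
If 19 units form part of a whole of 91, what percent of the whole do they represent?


Percentage = (part / whole) × 100
= (19 / 91) × 100
≈ 20.88%

20.88%


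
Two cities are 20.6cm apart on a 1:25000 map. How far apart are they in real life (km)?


Real distance = map distance × scale
= 20.6cm × 25000
= 515000 cm = 5150.0 m
= 5.150 km

5.150 km


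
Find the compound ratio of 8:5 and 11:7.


Compound ratio = (8×11) : (5×7)
= 88:35
GCD = 1
= 88:35

88:35


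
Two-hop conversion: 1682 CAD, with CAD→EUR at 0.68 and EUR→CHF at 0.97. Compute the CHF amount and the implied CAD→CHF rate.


Step 1: 1682 CAD × 0.68 = 1143.76 EUR
Step 2: 1143.76 EUR × 0.97 = 1109.45 CHF
Implied rate CAD→CHF = 0.68 × 0.97 = 0.6596
= 1109.45 CHF; implied rate 0.6596 CHF/CAD

1109.45 CHF; implied rate 0.6596 CHF/CAD


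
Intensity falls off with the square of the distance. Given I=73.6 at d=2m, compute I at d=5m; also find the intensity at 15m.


I₁d₁² = I₂d₂²
I at 5m = 73.6 × (2/5)² = 73.6 × 4/25 = 294.4/25 = 11.7760
I at 15m = 73.6 × (2/15)² = 73.6 × 4/225 = 294.4/225 ≈ 1.3084
= 11.7760 and 1.3084

11.7760 and 1.3084


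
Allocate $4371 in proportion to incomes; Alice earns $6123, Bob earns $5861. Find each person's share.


Total income = 6123 + 5861 = $11984
Alice: $4371 × 6123/11984 = $2233.28
Bob: $4371 × 5861/11984 = $2137.72
= Alice: $2233.28, Bob: $2137.72

Alice: $2233.28, Bob: $2137.72


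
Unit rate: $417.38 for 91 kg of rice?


Unit rate = total / quantity
= 417.38 / 91
= $4.59 per unit

$4.59 per unit


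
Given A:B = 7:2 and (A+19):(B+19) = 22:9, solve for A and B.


Let A = 7k, B = 2k.
(7k + 19) / (2k + 19) = 22/9
Cross-multiply: 9(7k + 19) = 22(2k + 19)
63k + 171 = 44k + 418
63k - 44k = 418 - 171
19k = 247
k = 247/19 = 13
A = 7×13 = 91, B = 2×13 = 26
= A = 91, B = 26

A = 91, B = 26


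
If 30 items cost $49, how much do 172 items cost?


Direct proportion: y/x = constant
k = 49/30 ≈ 1.6333
y₂ = k × 172 = 49 × 172 / 30 = 8428/30
≈ 280.93

280.93


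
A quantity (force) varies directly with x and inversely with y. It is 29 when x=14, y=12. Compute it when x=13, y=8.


z = k·x/y
Solve for k using the known point: k = z·y/x = 29×12/14 = 348/14 ≈ 24.8571
Now evaluate at x=13, y=8:
z = k × 13 / 8 = (348 × 13) / (14 × 8) = 4524/112
≈ 40.3929

40.3929


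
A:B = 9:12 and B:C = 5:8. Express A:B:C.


Match B: multiply A:B by 5 → 45:60
Multiply B:C by 12 → 60:96
Combined: 45:60:96
GCD = 3
= 15:20:32

15:20:32


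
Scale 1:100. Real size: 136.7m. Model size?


Model size = real / scale
= 136.7 / 100
= 1.3670 m

1.3670 m


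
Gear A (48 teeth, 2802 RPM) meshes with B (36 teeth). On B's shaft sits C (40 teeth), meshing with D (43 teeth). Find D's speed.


Stage 1: RPM_B = RPM_A × t_A/t_B = 2802 × 48/36 = 134496/36 = 3736.00
B and C share a shaft → RPM_C = RPM_B
Stage 2: RPM_D = RPM_C × t_C/t_D = RPM_A × (t_A×t_C)/(t_B×t_D)
Overall ratio = (48×40)/(36×43) = 1920/1548
RPM_D = 2802 × 1920/1548 = 5379840/1548
≈ 3475.35 RPM

3475.35 RPM


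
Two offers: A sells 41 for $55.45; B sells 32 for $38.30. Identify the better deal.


Deal A: $55.45/41 = $1.3524/unit
Deal B: $38.30/32 = $1.1969/unit
B is cheaper per unit
= Deal B

Deal B


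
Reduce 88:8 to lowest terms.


GCD(88, 8) = 8
88/8 : 8/8
= 11:1

11:1


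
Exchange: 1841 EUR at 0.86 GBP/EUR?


Amount × rate = 1841 × 0.86
= 1583.26 GBP

1583.26 GBP


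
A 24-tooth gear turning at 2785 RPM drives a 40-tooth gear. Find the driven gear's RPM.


Gear ratio = 24:40 = 3:5
RPM_B = RPM_A × (teeth_A / teeth_B)
= 2785 × (24/40)
= 1671.0 RPM

1671.0 RPM


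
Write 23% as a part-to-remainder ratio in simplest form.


23% means 23 parts out of 100; remainder = 77
Part : remainder = 23:77
GCD = 1
= 23:77

23:77


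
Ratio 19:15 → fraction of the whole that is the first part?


Total parts = 19 + 15 = 34
First part: 19/34 = 19/34
= 19/34

19/34


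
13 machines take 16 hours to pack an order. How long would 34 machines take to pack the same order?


Inverse proportion: x × y = constant
k = 13 × 16 = 208
y₂ = k / 34 = 208 / 34
= 6.12

6.12


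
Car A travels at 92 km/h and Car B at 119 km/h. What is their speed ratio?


Ratio = 92:119
GCD = 1
Simplified = 92:119
Time ratio (same distance) = 119:92
Speed ratio = 92:119

92:119


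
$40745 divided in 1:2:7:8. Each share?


Total parts = 1 + 2 + 7 + 8 = 18
Part 1: 40745 × 1/18 = 2263.61
Part 2: 40745 × 2/18 = 4527.22
Part 3: 40745 × 7/18 = 15845.28
Part 4: 40745 × 8/18 = 18108.89
= Part 1: $2263.61, Part 2: $4527.22, Part 3: $15845.28, Part 4: $18108.89

Part 1: $2263.61, Part 2: $4527.22, Part 3: $15845.28, Part 4: $18108.89


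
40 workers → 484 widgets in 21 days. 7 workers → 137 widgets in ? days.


Days ∝ work / workers, so d₂ = d₁ × (m₁/m₂) × (w₂/w₁)
Workers factor (inverse): 40/7 ≈ 5.7143
Work factor (direct): 137/484 ≈ 0.2831
d₂ = 21 × 40/7 × 137/484 = (21 × 40 × 137) / (7 × 484) = 115080/3388
≈ 33.97 days

33.97 days


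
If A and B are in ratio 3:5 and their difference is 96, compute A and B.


Let A = 3k, B = 5k.
5k - 3k = 96
2k = 96 → k = 96/2 = 48
A = 3×48 = 144, B = 5×48 = 240
= A = 144, B = 240

A = 144, B = 240


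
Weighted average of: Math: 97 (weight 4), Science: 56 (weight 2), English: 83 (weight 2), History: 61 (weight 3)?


Numerator = 97×4 + 56×2 + 83×2 + 61×3
= 388 + 112 + 166 + 183
= 849
Total weight = 11
Weighted avg = 849/11
= 77.18

77.18


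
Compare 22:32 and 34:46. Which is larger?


22/32 = 0.6875
34/46 = 0.7391
0.6875 < 0.7391, so 22:32 is less
= 34:46

34:46


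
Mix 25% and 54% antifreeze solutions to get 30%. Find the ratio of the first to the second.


Let x parts of 25% mix with y parts of 54%.
25x + 54y = 30(x + y)
25x + 54y = 30x + 30y
x(25 - 30) = y(30 - 54)
x/y = (54 - 30)/(30 - 25) = 24/5
Simplify: 24:5
= 24:5

24:5


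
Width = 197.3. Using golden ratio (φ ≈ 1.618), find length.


φ = (1 + √5) / 2 ≈ 1.618
Length = width × φ = 197.3 × 1.618 = 319.2314
≈ 319.23

319.23


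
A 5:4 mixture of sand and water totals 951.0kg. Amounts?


Total parts = 5 + 4 = 9
sand: 951.0 × 5/9 = 528.3kg
water: 951.0 × 4/9 = 422.7kg
= 528.3kg and 422.7kg

528.3kg and 422.7kg


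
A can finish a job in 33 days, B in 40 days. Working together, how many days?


Rate of A = 1/33 per day
Rate of B = 1/40 per day
Combined rate = 1/33 + 1/40 = 73/1320 ≈ 0.0553 per day
Days = 1 / combined rate = 1320/73
≈ 18.08 days

18.08 days


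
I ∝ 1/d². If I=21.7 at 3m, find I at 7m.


I₁d₁² = I₂d₂²
I₂ = I₁ × (d₁/d₂)²
= 21.7 × (3/7)²
= 21.7 × 9/49
= 195.3/49
≈ 3.9857

3.9857


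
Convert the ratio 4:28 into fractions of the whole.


Total parts = 4 + 28 = 32
First part: 4/32 = 1/8
Second part: 28/32 = 7/8
= 1/8 and 7/8

1/8 and 7/8


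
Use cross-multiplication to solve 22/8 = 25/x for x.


Cross multiply: 22 × x = 8 × 25
22x = 200
x = 200 / 22
= 9.09

9.09


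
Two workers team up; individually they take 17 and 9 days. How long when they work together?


Rate of A = 1/17 per day
Rate of B = 1/9 per day
Combined rate = 1/17 + 1/9 = 26/153 ≈ 0.1699 per day
Days = 1 / combined rate = 153/26
≈ 5.88 days

5.88 days


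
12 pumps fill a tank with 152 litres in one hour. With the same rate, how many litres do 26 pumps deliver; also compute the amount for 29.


Direct proportion: y/x = constant
k = 152/12 ≈ 12.6667
y at x=26: k × 26 = 152 × 26 / 12 = 3952/12 ≈ 329.33
y at x=29: k × 29 = 152 × 29 / 12 = 4408/12 ≈ 367.33
= 329.33 and 367.33

329.33 and 367.33


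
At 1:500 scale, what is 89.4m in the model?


Model size = real / scale
= 89.4 / 500
= 0.1788 m

0.1788 m


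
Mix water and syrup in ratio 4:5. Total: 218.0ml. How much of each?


Total parts = 4 + 5 = 9
water: 218.0 × 4/9 = 96.9ml
syrup: 218.0 × 5/9 = 121.1ml
= 96.9ml and 121.1ml

96.9ml and 121.1ml


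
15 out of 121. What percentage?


Percentage = (part / whole) × 100
= (15 / 121) × 100
≈ 12.40%

12.40%


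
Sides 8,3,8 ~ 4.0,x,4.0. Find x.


Scale factor = 4.0/8 = 0.5
Missing side = 3 × 0.5
= 1.5

1.5


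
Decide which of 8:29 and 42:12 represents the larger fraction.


8/29 = 0.2759
42/12 = 3.5000
0.2759 < 3.5000, so 8:29 is less
= 42:12

42:12


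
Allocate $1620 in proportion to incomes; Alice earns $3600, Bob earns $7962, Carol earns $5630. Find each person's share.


Total income = 3600 + 7962 + 5630 = $17192
Alice: $1620 × 3600/17192 = $339.23
Bob: $1620 × 7962/17192 = $750.26
Carol: $1620 × 5630/17192 = $530.51
= Alice: $339.23, Bob: $750.26, Carol: $530.51

Alice: $339.23, Bob: $750.26, Carol: $530.51


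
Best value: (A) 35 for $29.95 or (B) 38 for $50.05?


Deal A: $29.95/35 = $0.8557/unit
Deal B: $50.05/38 = $1.3171/unit
A is cheaper per unit
= Deal A

Deal A


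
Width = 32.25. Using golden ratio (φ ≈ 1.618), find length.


φ = (1 + √5) / 2 ≈ 1.618
Length = width × φ = 32.25 × 1.618 = 52.1805
≈ 52.18

52.18


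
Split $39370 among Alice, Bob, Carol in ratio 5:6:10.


Total parts = 5 + 6 + 10 = 21
Alice: 39370 × 5/21 = 9373.81
Bob: 39370 × 6/21 = 11248.57
Carol: 39370 × 10/21 = 18747.62
= Alice: $9373.81, Bob: $11248.57, Carol: $18747.62

Alice: $9373.81, Bob: $11248.57, Carol: $18747.62


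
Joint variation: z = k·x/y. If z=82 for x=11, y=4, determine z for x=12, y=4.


z = k·x/y
Solve for k using the known point: k = z·y/x = 82×4/11 = 328/11 ≈ 29.8182
Now evaluate at x=12, y=4:
z = k × 12 / 4 = (328 × 12) / (11 × 4) = 3936/44
≈ 89.4545

89.4545


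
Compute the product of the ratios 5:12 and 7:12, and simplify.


Compound ratio = (5×7) : (12×12)
= 35:144
GCD = 1
= 35:144

35:144


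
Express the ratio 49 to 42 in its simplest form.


GCD(49, 42) = 7
49/7 : 42/7
= 7:6

7:6


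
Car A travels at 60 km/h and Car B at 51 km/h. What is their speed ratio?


Ratio = 60:51
GCD = 3
Simplified = 20:17
Time ratio (same distance) = 17:20
Speed ratio = 20:17

20:17


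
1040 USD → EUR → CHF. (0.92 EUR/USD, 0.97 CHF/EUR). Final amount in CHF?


Step 1: 1040 USD × 0.92 = 956.80 EUR
Step 2: 956.80 EUR × 0.97 = 928.10 CHF
Implied rate USD→CHF = 0.92 × 0.97 = 0.8924
= 928.10 CHF

928.10 CHF


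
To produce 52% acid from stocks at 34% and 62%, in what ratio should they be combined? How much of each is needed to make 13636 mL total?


Let x parts of 34% mix with y parts of 62%.
34x + 62y = 52(x + y)
34x + 62y = 52x + 52y
x(34 - 52) = y(52 - 62)
x/y = (62 - 52)/(52 - 34) = 10/18
Simplify: 5:9
Total parts = 14; one part = 13636/14 = 974.00 mL
34% solution: 5×974.00 = 4870.00 mL
62% solution: 9×974.00 = 8766.00 mL
= ratio 5:9; 4870.00 mL and 8766.00 mL

ratio 5:9; 4870.00 mL and 8766.00 mL


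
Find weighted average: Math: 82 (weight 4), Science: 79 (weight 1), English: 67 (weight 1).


Numerator = 82×4 + 79×1 + 67×1
= 328 + 79 + 67
= 474
Total weight = 6
Weighted avg = 474/6
= 79.00

79.00


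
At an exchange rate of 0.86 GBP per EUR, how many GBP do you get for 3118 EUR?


Amount × rate = 3118 × 0.86
= 2681.48 GBP

2681.48 GBP


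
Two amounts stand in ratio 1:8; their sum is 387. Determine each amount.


Let A = 1k, B = 8k.
1k + 8k = 387
9k = 387 → k = 387/9 = 43
A = 1×43 = 43, B = 8×43 = 344
= A = 43, B = 344

A = 43, B = 344


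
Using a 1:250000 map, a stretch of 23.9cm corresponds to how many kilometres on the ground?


Real distance = map distance × scale
= 23.9cm × 250000
= 5975000 cm = 59750.0 m
= 59.750 km

59.750 km


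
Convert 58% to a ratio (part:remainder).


58% means 58 parts out of 100; remainder = 42
Part : remainder = 58:42
GCD = 2
= 29:21

29:21


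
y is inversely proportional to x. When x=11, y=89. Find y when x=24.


Inverse proportion: x × y = constant
k = 11 × 89 = 979
y₂ = k / 24 = 979 / 24
= 40.79

40.79


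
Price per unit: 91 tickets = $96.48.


Unit rate = total / quantity
= 96.48 / 91
= $1.06 per unit

$1.06 per unit


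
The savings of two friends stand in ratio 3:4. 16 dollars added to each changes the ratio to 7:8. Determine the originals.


Let A = 3k, B = 4k.
(3k + 16) / (4k + 16) = 7/8
Cross-multiply: 8(3k + 16) = 7(4k + 16)
24k + 128 = 28k + 112
24k - 28k = 112 - 128
-4k = -16
k = -16/-4 = 4
A = 3×4 = 12, B = 4×4 = 16
= A = 12, B = 16

A = 12, B = 16


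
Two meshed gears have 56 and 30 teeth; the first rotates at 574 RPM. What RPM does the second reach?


Gear ratio = 56:30 = 28:15
RPM_B = RPM_A × (teeth_A / teeth_B)
= 574 × (56/30)
= 1071.5 RPM

1071.5 RPM


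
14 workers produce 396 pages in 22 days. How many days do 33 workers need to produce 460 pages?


Days ∝ work / workers, so d₂ = d₁ × (m₁/m₂) × (w₂/w₁)
Workers factor (inverse): 14/33 ≈ 0.4242
Work factor (direct): 460/396 ≈ 1.1616
d₂ = 22 × 14/33 × 460/396 = (22 × 14 × 460) / (33 × 396) = 141680/13068
≈ 10.84 days

10.84 days


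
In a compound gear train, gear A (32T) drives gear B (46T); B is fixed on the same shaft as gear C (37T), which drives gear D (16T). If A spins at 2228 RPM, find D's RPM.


Stage 1: RPM_B = RPM_A × t_A/t_B = 2228 × 32/46 = 71296/46 ≈ 1549.91
B and C share a shaft → RPM_C = RPM_B
Stage 2: RPM_D = RPM_C × t_C/t_D = RPM_A × (t_A×t_C)/(t_B×t_D)
Overall ratio = (32×37)/(46×16) = 1184/736
RPM_D = 2228 × 1184/736 = 2637952/736
≈ 3584.17 RPM

3584.17 RPM


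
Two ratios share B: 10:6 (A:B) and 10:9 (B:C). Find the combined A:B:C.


Match B: multiply A:B by 10 → 100:60
Multiply B:C by 6 → 60:54
Combined: 100:60:54
GCD = 2
= 50:30:27

50:30:27


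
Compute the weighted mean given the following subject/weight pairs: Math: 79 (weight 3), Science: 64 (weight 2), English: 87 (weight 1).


Numerator = 79×3 + 64×2 + 87×1
= 237 + 128 + 87
= 452
Total weight = 6
Weighted avg = 452/6
= 75.33

75.33


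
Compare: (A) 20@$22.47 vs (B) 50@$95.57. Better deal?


Deal A: $22.47/20 = $1.1235/unit
Deal B: $95.57/50 = $1.9114/unit
A is cheaper per unit
= Deal A

Deal A


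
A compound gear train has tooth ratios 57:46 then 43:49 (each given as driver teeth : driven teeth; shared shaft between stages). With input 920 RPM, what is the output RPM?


Stage 1: RPM_B = RPM_A × t_A/t_B = 920 × 57/46 = 52440/46 = 1140.00
B and C share a shaft → RPM_C = RPM_B
Stage 2: RPM_D = RPM_C × t_C/t_D = RPM_A × (t_A×t_C)/(t_B×t_D)
Overall ratio = (57×43)/(46×49) = 2451/2254
RPM_D = 920 × 2451/2254 = 2254920/2254
≈ 1000.41 RPM

1000.41 RPM


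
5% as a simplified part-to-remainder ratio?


5% means 5 parts out of 100; remainder = 95
Part : remainder = 5:95
GCD = 5
= 1:19

1:19


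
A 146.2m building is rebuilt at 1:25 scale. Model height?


Model size = real / scale
= 146.2 / 25
= 5.8480 m

5.8480 m
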